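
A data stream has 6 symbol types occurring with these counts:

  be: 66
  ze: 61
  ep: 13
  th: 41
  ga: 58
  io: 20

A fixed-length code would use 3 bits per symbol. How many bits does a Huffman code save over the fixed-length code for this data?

152

Fixed-length: 3 bits × 259 symbols = 777 bits.
Huffman merges:
ep(13) + io(20) → 33
33 + th(41) → 74
ga(58) + ze(61) → 119
be(66) + 74 → 140
119 + 140 → 259
Huffman total = 33 + 74 + 119 + 140 + 259 = 625 bits.
Saving = 777 − 625 = 152 bits.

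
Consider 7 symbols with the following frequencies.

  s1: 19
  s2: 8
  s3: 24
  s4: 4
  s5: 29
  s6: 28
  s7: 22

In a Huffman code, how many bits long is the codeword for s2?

4

Build the tree from the bottom:
s4(4) + s2(8) → 12
12 + s1(19) → 31
s7(22) + s3(24) → 46
s6(28) + s5(29) → 57
31 + 46 → 77
57 + 77 → 134
The subtree containing s2 is merged 4 times, so code length = 4.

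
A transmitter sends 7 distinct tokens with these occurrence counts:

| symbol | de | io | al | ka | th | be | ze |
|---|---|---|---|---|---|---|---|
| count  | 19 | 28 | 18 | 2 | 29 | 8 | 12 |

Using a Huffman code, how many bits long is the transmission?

Greedily combine the two least-frequent nodes:
merge ka(2) and be(8): 10
merge 10 and ze(12): 22
merge al(18) and de(19): 37
merge 22 and io(28): 50
merge th(29) and 37: 66
merge 50 and 66: 116
The encoded length is the sum of every internal node's weight: 10 + 22 + 37 + 50 + 66 + 116 = 301 bits.

301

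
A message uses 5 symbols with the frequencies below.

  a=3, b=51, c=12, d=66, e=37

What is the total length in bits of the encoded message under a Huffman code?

339

Greedily combine the two least-frequent nodes:
merge a(3) and c(12): 15
merge 15 and e(37): 52
merge b(51) and 52: 103
merge d(66) and 103: 169
The encoded length is the sum of every internal node's weight: 15 + 52 + 103 + 169 = 339 bits.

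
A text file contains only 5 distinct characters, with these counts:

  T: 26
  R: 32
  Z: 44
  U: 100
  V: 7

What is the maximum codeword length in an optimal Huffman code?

4

Merge the two lowest-weight nodes at each step:
V(7) + T(26) → 33
R(32) + 33 → 65
Z(44) + 65 → 109
U(100) + 109 → 209
The first pair merged (V, T) ends up deepest, at depth 4.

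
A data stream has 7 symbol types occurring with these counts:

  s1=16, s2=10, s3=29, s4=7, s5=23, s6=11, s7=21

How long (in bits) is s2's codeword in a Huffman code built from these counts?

Huffman merges, smallest pair first:
combine s4(7), s2(10) → 17
combine s6(11), s1(16) → 27
combine 17, s7(21) → 38
combine s5(23), 27 → 50
combine s3(29), 38 → 67
combine 50, 67 → 117
The subtree containing s2 is merged 4 times, so code length = 4.

4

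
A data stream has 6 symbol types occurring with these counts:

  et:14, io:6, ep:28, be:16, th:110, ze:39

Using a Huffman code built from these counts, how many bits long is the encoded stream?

436

Greedily combine the two least-frequent nodes:
io(6) + et(14) → 20
be(16) + 20 → 36
ep(28) + 36 → 64
ze(39) + 64 → 103
103 + th(110) → 213
Total encoded bits = sum of merged weights = 20 + 36 + 64 + 103 + 213 = 436.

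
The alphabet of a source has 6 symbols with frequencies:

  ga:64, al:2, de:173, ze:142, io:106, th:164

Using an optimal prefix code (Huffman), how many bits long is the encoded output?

Greedily combine the two least-frequent nodes:
merge al(2) and ga(64): 66
merge 66 and io(106): 172
merge ze(142) and th(164): 306
merge 172 and de(173): 345
merge 306 and 345: 651
Total encoded bits = sum of merged weights = 66 + 172 + 306 + 345 + 651 = 1540.

1540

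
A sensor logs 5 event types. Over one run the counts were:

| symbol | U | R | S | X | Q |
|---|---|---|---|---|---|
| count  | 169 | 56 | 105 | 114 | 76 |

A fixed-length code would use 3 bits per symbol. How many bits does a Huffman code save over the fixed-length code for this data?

388

Fixed-length: 3 bits × 520 symbols = 1560 bits.
Huffman merges:
merge R(56) and Q(76): 132
merge S(105) and X(114): 219
merge 132 and U(169): 301
merge 219 and 301: 520
Huffman total = 132 + 219 + 301 + 520 = 1172 bits.
Saving = 1560 − 1172 = 388 bits.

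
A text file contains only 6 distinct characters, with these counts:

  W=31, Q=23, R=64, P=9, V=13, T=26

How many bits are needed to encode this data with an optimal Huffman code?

392

Build the Huffman tree bottom-up:
combine P(9), V(13) → 22
combine 22, Q(23) → 45
combine T(26), W(31) → 57
combine 45, 57 → 102
combine R(64), 102 → 166
Total encoded bits = sum of merged weights = 22 + 45 + 57 + 102 + 166 = 392.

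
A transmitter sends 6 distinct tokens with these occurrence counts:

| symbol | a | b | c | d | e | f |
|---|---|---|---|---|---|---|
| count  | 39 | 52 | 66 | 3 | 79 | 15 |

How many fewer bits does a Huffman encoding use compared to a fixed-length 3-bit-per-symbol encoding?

179

Fixed-length: 3 bits × 254 symbols = 762 bits.
Huffman merges:
d(3) + f(15) → 18
18 + a(39) → 57
b(52) + 57 → 109
c(66) + e(79) → 145
109 + 145 → 254
Huffman total = 18 + 57 + 109 + 145 + 254 = 583 bits.
Saving = 762 − 583 = 179 bits.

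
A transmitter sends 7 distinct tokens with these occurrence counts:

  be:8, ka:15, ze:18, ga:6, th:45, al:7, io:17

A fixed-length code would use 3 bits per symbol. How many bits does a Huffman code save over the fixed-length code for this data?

Fixed-length: 3 bits × 116 symbols = 348 bits.
Huffman merges:
merge ga(6) and al(7): 13
merge be(8) and 13: 21
merge ka(15) and io(17): 32
merge ze(18) and 21: 39
merge 32 and 39: 71
merge th(45) and 71: 116
Huffman total = 13 + 21 + 32 + 39 + 71 + 116 = 292 bits.
Saving = 348 − 292 = 56 bits.

56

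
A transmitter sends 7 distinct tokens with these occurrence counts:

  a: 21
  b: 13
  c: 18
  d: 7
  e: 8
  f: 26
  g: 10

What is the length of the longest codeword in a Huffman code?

Merge the two lowest-weight nodes at each step:
d(7) + e(8) → 15
g(10) + b(13) → 23
15 + c(18) → 33
a(21) + 23 → 44
f(26) + 33 → 59
44 + 59 → 103
The first pair merged (d, e) ends up deepest, at depth 4.

4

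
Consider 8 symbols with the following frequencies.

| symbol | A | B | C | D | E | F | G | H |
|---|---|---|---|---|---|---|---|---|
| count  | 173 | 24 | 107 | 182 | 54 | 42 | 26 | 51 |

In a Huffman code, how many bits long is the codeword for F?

Huffman merges, smallest pair first:
B(24) + G(26) → 50
F(42) + 50 → 92
H(51) + E(54) → 105
92 + 105 → 197
C(107) + A(173) → 280
D(182) + 197 → 379
280 + 379 → 659
F's leaf is at depth 4, giving a 4-bit codeword.

4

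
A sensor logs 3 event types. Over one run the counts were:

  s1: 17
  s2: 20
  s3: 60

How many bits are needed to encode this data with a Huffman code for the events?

Merge the two smallest weights repeatedly:
merge s1(17) and s2(20): 37
merge 37 and s3(60): 97
The encoded length is the sum of every internal node's weight: 37 + 97 = 134 bits.

134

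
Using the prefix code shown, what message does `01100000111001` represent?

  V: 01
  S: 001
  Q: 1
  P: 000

Read left to right; each codeword is recognised as soon as it completes (prefix code):
  01→V | 1→Q | 000→P | 001→S | 1→Q | 1→Q | 001→S
Decoded message: VQPSQQS

VQPSQQS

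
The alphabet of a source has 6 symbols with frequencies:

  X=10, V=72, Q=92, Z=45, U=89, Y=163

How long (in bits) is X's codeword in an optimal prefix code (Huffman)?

Huffman merges, smallest pair first:
merge X(10) and Z(45): 55
merge 55 and V(72): 127
merge U(89) and Q(92): 181
merge 127 and Y(163): 290
merge 181 and 290: 471
The subtree containing X is merged 4 times, so code length = 4.

4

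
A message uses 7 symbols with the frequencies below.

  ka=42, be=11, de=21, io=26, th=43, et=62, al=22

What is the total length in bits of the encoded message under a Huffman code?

608

Merge the two smallest weights repeatedly:
be(11) + de(21) → 32
al(22) + io(26) → 48
32 + ka(42) → 74
th(43) + 48 → 91
et(62) + 74 → 136
91 + 136 → 227
Total encoded bits = sum of merged weights = 32 + 48 + 74 + 91 + 136 + 227 = 608.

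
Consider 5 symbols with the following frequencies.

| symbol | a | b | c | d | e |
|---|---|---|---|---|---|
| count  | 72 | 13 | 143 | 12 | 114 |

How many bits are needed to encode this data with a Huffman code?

687

Greedily combine the two least-frequent nodes:
combine d(12), b(13) → 25
combine 25, a(72) → 97
combine 97, e(114) → 211
combine c(143), 211 → 354
Each symbol's bit-cost is frequency × depth; summing gives 687 bits (equivalently 25 + 97 + 211 + 354).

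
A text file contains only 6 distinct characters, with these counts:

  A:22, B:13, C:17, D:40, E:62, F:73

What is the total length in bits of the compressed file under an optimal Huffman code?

Build the Huffman tree bottom-up:
combine B(13), C(17) → 30
combine A(22), 30 → 52
combine D(40), 52 → 92
combine E(62), F(73) → 135
combine 92, 135 → 227
Each symbol's bit-cost is frequency × depth; summing gives 536 bits (equivalently 30 + 52 + 92 + 135 + 227).

536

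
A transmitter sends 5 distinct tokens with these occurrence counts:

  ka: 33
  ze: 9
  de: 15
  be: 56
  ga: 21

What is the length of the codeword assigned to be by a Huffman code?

Huffman merges, smallest pair first:
combine ze(9), de(15) → 24
combine ga(21), 24 → 45
combine ka(33), 45 → 78
combine be(56), 78 → 134
be sits one level below the root: a 1-bit codeword.

1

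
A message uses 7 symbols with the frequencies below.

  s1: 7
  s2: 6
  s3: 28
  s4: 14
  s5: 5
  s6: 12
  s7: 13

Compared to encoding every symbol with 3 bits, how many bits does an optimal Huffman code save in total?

31

Fixed-length: 3 bits × 85 symbols = 255 bits.
Huffman merges:
combine s5(5), s2(6) → 11
combine s1(7), 11 → 18
combine s6(12), s7(13) → 25
combine s4(14), 18 → 32
combine 25, s3(28) → 53
combine 32, 53 → 85
Huffman total = 11 + 18 + 25 + 32 + 53 + 85 = 224 bits.
Saving = 255 − 224 = 31 bits.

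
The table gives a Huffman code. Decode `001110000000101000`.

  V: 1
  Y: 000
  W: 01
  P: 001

Read left to right; each codeword is recognised as soon as it completes (prefix code):
  001→P | 1→V | 1→V | 000→Y | 000→Y | 01→W | 01→W | 000→Y
Decoded message: PVVYYWWY

PVVYYWWY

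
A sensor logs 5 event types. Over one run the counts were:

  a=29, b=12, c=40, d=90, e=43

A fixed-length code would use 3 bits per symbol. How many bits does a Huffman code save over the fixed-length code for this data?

Fixed-length: 3 bits × 214 symbols = 642 bits.
Huffman merges:
b(12) + a(29) → 41
c(40) + 41 → 81
e(43) + 81 → 124
d(90) + 124 → 214
Huffman total = 41 + 81 + 124 + 214 = 460 bits.
Saving = 642 − 460 = 182 bits.

182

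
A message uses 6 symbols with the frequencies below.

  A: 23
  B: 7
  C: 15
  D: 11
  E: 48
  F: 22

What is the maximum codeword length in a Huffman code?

4

Merge the two lowest-weight nodes at each step:
merge B(7) and D(11): 18
merge C(15) and 18: 33
merge F(22) and A(23): 45
merge 33 and 45: 78
merge E(48) and 78: 126
The first pair merged (B, D) ends up deepest, at depth 4.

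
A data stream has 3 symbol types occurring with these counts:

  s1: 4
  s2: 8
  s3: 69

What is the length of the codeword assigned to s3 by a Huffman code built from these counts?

1

Huffman merges, smallest pair first:
s1(4) + s2(8) → 12
12 + s3(69) → 81
s3 is merged only at the final step, so code length = 1.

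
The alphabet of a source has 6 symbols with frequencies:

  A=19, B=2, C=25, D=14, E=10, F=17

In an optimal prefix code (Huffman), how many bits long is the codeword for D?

Build the tree from the bottom:
merge B(2) and E(10): 12
merge 12 and D(14): 26
merge F(17) and A(19): 36
merge C(25) and 26: 51
merge 36 and 51: 87
D sits 3 levels below the root, so its codeword is 3 bits.

3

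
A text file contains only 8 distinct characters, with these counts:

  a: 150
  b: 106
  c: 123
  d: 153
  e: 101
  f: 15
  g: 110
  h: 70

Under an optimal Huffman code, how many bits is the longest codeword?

Merge the two lowest-weight nodes at each step:
merge f(15) and h(70): 85
merge 85 and e(101): 186
merge b(106) and g(110): 216
merge c(123) and a(150): 273
merge d(153) and 186: 339
merge 216 and 273: 489
merge 339 and 489: 828
The rarest symbols sit at the bottom; the longest codeword is 4 bits.

4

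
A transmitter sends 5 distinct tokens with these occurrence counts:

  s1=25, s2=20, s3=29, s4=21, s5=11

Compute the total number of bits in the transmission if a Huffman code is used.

243

Greedily combine the two least-frequent nodes:
combine s5(11), s2(20) → 31
combine s4(21), s1(25) → 46
combine s3(29), 31 → 60
combine 46, 60 → 106
The encoded length is the sum of every internal node's weight: 31 + 46 + 60 + 106 = 243 bits.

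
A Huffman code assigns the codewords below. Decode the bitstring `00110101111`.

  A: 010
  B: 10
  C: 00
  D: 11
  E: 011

CDADD

Read left to right; each codeword is recognised as soon as it completes (prefix code):
  00→C | 11→D | 010→A | 11→D | 11→D
Decoded message: CDADD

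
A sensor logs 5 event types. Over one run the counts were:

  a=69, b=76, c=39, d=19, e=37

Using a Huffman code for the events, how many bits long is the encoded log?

536

Merge the two smallest weights repeatedly:
combine d(19), e(37) → 56
combine c(39), 56 → 95
combine a(69), b(76) → 145
combine 95, 145 → 240
Each symbol's bit-cost is frequency × depth; summing gives 536 bits (equivalently 56 + 95 + 145 + 240).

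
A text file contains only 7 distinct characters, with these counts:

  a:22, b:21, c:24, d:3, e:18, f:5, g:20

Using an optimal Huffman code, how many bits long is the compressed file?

301

Greedily combine the two least-frequent nodes:
d(3) + f(5) → 8
8 + e(18) → 26
g(20) + b(21) → 41
a(22) + c(24) → 46
26 + 41 → 67
46 + 67 → 113
The encoded length is the sum of every internal node's weight: 8 + 26 + 41 + 46 + 67 + 113 = 301 bits.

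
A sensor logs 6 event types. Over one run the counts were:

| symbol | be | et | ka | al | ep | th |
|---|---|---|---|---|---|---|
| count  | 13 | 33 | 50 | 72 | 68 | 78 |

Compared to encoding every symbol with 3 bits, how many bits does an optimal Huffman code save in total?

172

Fixed-length: 3 bits × 314 symbols = 942 bits.
Huffman merges:
be(13) + et(33) → 46
46 + ka(50) → 96
ep(68) + al(72) → 140
th(78) + 96 → 174
140 + 174 → 314
Huffman total = 46 + 96 + 140 + 174 + 314 = 770 bits.
Saving = 942 − 770 = 172 bits.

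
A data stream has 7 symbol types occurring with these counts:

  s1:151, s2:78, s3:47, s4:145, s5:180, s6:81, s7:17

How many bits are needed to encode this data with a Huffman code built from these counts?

Build the Huffman tree bottom-up:
combine s7(17), s3(47) → 64
combine 64, s2(78) → 142
combine s6(81), 142 → 223
combine s4(145), s1(151) → 296
combine s5(180), 223 → 403
combine 296, 403 → 699
The encoded length is the sum of every internal node's weight: 64 + 142 + 223 + 296 + 403 + 699 = 1827 bits.

1827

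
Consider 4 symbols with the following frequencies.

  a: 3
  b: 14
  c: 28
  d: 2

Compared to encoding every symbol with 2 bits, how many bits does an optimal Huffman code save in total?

23

Fixed-length: 2 bits × 47 symbols = 94 bits.
Huffman merges:
merge d(2) and a(3): 5
merge 5 and b(14): 19
merge 19 and c(28): 47
Huffman total = 5 + 19 + 47 = 71 bits.
Saving = 94 − 71 = 23 bits.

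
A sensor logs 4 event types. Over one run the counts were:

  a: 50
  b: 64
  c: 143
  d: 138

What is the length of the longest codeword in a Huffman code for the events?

Merge the two lowest-weight nodes at each step:
merge a(50) and b(64): 114
merge 114 and d(138): 252
merge c(143) and 252: 395
Maximum depth reached is 3.

3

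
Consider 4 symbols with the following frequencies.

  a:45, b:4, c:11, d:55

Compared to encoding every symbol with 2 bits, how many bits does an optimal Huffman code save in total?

40

Fixed-length: 2 bits × 115 symbols = 230 bits.
Huffman merges:
combine b(4), c(11) → 15
combine 15, a(45) → 60
combine d(55), 60 → 115
Huffman total = 15 + 60 + 115 = 190 bits.
Saving = 230 − 190 = 40 bits.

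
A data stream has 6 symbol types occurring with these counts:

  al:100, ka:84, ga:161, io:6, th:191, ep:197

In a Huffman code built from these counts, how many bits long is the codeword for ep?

2

Build the tree from the bottom:
combine io(6), ka(84) → 90
combine 90, al(100) → 190
combine ga(161), 190 → 351
combine th(191), ep(197) → 388
combine 351, 388 → 739
The subtree containing ep is merged 2 times, so code length = 2.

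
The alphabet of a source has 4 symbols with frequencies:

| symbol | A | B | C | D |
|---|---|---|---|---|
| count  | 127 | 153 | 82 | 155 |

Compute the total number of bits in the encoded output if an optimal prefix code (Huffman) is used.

1034

Greedily combine the two least-frequent nodes:
merge C(82) and A(127): 209
merge B(153) and D(155): 308
merge 209 and 308: 517
Each symbol's bit-cost is frequency × depth; summing gives 1034 bits (equivalently 209 + 308 + 517).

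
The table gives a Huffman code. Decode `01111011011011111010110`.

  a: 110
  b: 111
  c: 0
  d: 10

cbdaabada

Read left to right; each codeword is recognised as soon as it completes (prefix code):
  0→c | 111→b | 10→d | 110→a | 110→a | 111→b | 110→a | 10→d | 110→a
Decoded message: cbdaabada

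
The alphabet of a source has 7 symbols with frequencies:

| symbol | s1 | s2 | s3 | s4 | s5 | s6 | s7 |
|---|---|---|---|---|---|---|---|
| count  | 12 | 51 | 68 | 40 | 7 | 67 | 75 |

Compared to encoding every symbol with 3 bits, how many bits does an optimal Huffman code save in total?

Fixed-length: 3 bits × 320 symbols = 960 bits.
Huffman merges:
combine s5(7), s1(12) → 19
combine 19, s4(40) → 59
combine s2(51), 59 → 110
combine s6(67), s3(68) → 135
combine s7(75), 110 → 185
combine 135, 185 → 320
Huffman total = 19 + 59 + 110 + 135 + 185 + 320 = 828 bits.
Saving = 960 − 828 = 132 bits.

132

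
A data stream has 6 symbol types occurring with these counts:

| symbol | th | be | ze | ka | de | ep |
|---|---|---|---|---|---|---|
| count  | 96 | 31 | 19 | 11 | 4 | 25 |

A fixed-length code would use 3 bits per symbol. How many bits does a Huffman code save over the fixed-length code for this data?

Fixed-length: 3 bits × 186 symbols = 558 bits.
Huffman merges:
combine de(4), ka(11) → 15
combine 15, ze(19) → 34
combine ep(25), be(31) → 56
combine 34, 56 → 90
combine 90, th(96) → 186
Huffman total = 15 + 34 + 56 + 90 + 186 = 381 bits.
Saving = 558 − 381 = 177 bits.

177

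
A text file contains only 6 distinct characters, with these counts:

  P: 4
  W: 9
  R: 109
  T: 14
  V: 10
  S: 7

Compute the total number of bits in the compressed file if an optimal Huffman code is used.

252

Greedily combine the two least-frequent nodes:
merge P(4) and S(7): 11
merge W(9) and V(10): 19
merge 11 and T(14): 25
merge 19 and 25: 44
merge 44 and R(109): 153
Total encoded bits = sum of merged weights = 11 + 19 + 25 + 44 + 153 = 252.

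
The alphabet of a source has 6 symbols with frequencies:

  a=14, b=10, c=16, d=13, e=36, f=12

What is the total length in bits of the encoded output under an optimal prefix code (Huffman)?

Merge the two smallest weights repeatedly:
b(10) + f(12) → 22
d(13) + a(14) → 27
c(16) + 22 → 38
27 + e(36) → 63
38 + 63 → 101
The encoded length is the sum of every internal node's weight: 22 + 27 + 38 + 63 + 101 = 251 bits.

251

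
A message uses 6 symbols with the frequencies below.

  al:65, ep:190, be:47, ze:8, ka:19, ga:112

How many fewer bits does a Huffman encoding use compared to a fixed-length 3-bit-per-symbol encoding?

Fixed-length: 3 bits × 441 symbols = 1323 bits.
Huffman merges:
ze(8) + ka(19) → 27
27 + be(47) → 74
al(65) + 74 → 139
ga(112) + 139 → 251
ep(190) + 251 → 441
Huffman total = 27 + 74 + 139 + 251 + 441 = 932 bits.
Saving = 1323 − 932 = 391 bits.

391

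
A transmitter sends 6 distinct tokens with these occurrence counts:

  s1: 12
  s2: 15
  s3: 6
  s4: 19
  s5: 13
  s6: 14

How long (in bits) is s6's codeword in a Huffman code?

Repeatedly merge the two smallest:
s3(6) + s1(12) → 18
s5(13) + s6(14) → 27
s2(15) + 18 → 33
s4(19) + 27 → 46
33 + 46 → 79
The subtree containing s6 is merged 3 times, so code length = 3.

3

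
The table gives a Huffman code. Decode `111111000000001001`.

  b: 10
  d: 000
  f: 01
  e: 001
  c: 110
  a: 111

aaddee

Read left to right; each codeword is recognised as soon as it completes (prefix code):
  111→a | 111→a | 000→d | 000→d | 001→e | 001→e
Decoded message: aaddee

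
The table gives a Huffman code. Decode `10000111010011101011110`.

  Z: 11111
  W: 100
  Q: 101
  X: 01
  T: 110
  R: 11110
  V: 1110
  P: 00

Read left to right; each codeword is recognised as soon as it completes (prefix code):
  100→W | 00→P | 1110→V | 100→W | 1110→V | 101→Q | 1110→V
Decoded message: WPVWVQV

WPVWVQV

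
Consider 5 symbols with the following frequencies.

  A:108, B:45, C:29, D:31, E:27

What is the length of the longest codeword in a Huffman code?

Merge the two lowest-weight nodes at each step:
merge E(27) and C(29): 56
merge D(31) and B(45): 76
merge 56 and 76: 132
merge A(108) and 132: 240
Maximum depth reached is 3.

3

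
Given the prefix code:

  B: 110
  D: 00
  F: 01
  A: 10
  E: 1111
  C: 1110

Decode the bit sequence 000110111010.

DFACA

Read left to right; each codeword is recognised as soon as it completes (prefix code):
  00→D | 01→F | 10→A | 1110→C | 10→A
Decoded message: DFACA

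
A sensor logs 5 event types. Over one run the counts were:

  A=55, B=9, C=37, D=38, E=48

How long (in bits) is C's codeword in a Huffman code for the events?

Repeatedly merge the two smallest:
combine B(9), C(37) → 46
combine D(38), 46 → 84
combine E(48), A(55) → 103
combine 84, 103 → 187
C's leaf is at depth 3, giving a 3-bit codeword.

3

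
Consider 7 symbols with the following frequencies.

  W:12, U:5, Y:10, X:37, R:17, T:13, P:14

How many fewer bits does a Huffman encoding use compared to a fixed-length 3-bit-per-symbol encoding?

Fixed-length: 3 bits × 108 symbols = 324 bits.
Huffman merges:
U(5) + Y(10) → 15
W(12) + T(13) → 25
P(14) + 15 → 29
R(17) + 25 → 42
29 + X(37) → 66
42 + 66 → 108
Huffman total = 15 + 25 + 29 + 42 + 66 + 108 = 285 bits.
Saving = 324 − 285 = 39 bits.

39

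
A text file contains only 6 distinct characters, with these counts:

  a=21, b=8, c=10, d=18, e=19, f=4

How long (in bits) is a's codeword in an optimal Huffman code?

2

Repeatedly merge the two smallest:
f(4) + b(8) → 12
c(10) + 12 → 22
d(18) + e(19) → 37
a(21) + 22 → 43
37 + 43 → 80
a sits 2 levels below the root, so its codeword is 2 bits.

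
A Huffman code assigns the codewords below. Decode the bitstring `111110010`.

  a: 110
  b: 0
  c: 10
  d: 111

dabc

Read left to right; each codeword is recognised as soon as it completes (prefix code):
  111→d | 110→a | 0→b | 10→c
Decoded message: dabc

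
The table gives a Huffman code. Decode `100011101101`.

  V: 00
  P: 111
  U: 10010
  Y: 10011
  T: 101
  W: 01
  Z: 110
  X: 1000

XPWT

Read left to right; each codeword is recognised as soon as it completes (prefix code):
  1000→X | 111→P | 01→W | 101→T
Decoded message: XPWT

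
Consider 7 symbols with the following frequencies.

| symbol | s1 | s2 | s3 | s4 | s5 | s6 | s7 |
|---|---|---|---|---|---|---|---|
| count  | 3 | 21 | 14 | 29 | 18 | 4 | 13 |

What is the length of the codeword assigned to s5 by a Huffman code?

Build the tree from the bottom:
merge s1(3) and s6(4): 7
merge 7 and s7(13): 20
merge s3(14) and s5(18): 32
merge 20 and s2(21): 41
merge s4(29) and 32: 61
merge 41 and 61: 102
s5 sits 3 levels below the root, so its codeword is 3 bits.

3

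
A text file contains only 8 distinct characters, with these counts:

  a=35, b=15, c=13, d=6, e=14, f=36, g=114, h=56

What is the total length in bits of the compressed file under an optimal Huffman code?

735

Build the Huffman tree bottom-up:
merge d(6) and c(13): 19
merge e(14) and b(15): 29
merge 19 and 29: 48
merge a(35) and f(36): 71
merge 48 and h(56): 104
merge 71 and 104: 175
merge g(114) and 175: 289
Each symbol's bit-cost is frequency × depth; summing gives 735 bits (equivalently 19 + 29 + 48 + 71 + 104 + 175 + 289).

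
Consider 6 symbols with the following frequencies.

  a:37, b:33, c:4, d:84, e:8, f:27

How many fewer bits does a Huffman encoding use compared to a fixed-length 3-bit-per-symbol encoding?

Fixed-length: 3 bits × 193 symbols = 579 bits.
Huffman merges:
combine c(4), e(8) → 12
combine 12, f(27) → 39
combine b(33), a(37) → 70
combine 39, 70 → 109
combine d(84), 109 → 193
Huffman total = 12 + 39 + 70 + 109 + 193 = 423 bits.
Saving = 579 − 423 = 156 bits.

156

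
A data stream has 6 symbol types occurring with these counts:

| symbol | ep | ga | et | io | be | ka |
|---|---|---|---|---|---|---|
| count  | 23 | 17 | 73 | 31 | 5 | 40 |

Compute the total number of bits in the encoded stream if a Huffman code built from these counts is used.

443

Greedily combine the two least-frequent nodes:
combine be(5), ga(17) → 22
combine 22, ep(23) → 45
combine io(31), ka(40) → 71
combine 45, 71 → 116
combine et(73), 116 → 189
Each symbol's bit-cost is frequency × depth; summing gives 443 bits (equivalently 22 + 45 + 71 + 116 + 189).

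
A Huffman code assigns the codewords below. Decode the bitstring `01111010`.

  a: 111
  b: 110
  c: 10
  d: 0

Read left to right; each codeword is recognised as soon as it completes (prefix code):
  0→d | 111→a | 10→c | 10→c
Decoded message: dacc

dacc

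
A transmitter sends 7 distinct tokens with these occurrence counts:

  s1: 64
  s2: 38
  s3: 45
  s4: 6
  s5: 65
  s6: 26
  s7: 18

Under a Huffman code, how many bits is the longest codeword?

4

Merge the two lowest-weight nodes at each step:
combine s4(6), s7(18) → 24
combine 24, s6(26) → 50
combine s2(38), s3(45) → 83
combine 50, s1(64) → 114
combine s5(65), 83 → 148
combine 114, 148 → 262
The rarest symbols sit at the bottom; the longest codeword is 4 bits.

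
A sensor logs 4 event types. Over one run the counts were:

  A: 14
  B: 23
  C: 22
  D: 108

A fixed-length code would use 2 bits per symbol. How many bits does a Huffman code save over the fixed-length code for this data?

Fixed-length: 2 bits × 167 symbols = 334 bits.
Huffman merges:
A(14) + C(22) → 36
B(23) + 36 → 59
59 + D(108) → 167
Huffman total = 36 + 59 + 167 = 262 bits.
Saving = 334 − 262 = 72 bits.

72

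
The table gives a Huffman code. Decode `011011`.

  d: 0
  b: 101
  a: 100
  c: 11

dcdc

Read left to right; each codeword is recognised as soon as it completes (prefix code):
  0→d | 11→c | 0→d | 11→c
Decoded message: dcdc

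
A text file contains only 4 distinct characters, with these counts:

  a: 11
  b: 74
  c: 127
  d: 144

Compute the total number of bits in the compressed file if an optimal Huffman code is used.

653

Greedily combine the two least-frequent nodes:
combine a(11), b(74) → 85
combine 85, c(127) → 212
combine d(144), 212 → 356
The encoded length is the sum of every internal node's weight: 85 + 212 + 356 = 653 bits.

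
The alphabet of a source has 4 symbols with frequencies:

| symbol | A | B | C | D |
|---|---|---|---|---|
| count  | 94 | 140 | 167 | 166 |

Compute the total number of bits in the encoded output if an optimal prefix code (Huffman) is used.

1134

Merge the two smallest weights repeatedly:
merge A(94) and B(140): 234
merge D(166) and C(167): 333
merge 234 and 333: 567
The encoded length is the sum of every internal node's weight: 234 + 333 + 567 = 1134 bits.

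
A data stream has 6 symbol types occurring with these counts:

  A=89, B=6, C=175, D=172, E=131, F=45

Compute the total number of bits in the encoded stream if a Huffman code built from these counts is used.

1427

Greedily combine the two least-frequent nodes:
merge B(6) and F(45): 51
merge 51 and A(89): 140
merge E(131) and 140: 271
merge D(172) and C(175): 347
merge 271 and 347: 618
Each symbol's bit-cost is frequency × depth; summing gives 1427 bits (equivalently 51 + 140 + 271 + 347 + 618).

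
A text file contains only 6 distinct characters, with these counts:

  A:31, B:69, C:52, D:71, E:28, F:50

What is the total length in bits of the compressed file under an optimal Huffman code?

Merge the two smallest weights repeatedly:
E(28) + A(31) → 59
F(50) + C(52) → 102
59 + B(69) → 128
D(71) + 102 → 173
128 + 173 → 301
Total encoded bits = sum of merged weights = 59 + 102 + 128 + 173 + 301 = 763.

763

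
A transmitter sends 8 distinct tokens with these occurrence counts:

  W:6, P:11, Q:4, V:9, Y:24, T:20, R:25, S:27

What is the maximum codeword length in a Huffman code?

5

Merge the two lowest-weight nodes at each step:
merge Q(4) and W(6): 10
merge V(9) and 10: 19
merge P(11) and 19: 30
merge T(20) and Y(24): 44
merge R(25) and S(27): 52
merge 30 and 44: 74
merge 52 and 74: 126
Maximum depth reached is 5.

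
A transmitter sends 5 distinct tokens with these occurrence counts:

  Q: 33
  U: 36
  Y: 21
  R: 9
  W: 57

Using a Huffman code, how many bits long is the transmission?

Greedily combine the two least-frequent nodes:
combine R(9), Y(21) → 30
combine 30, Q(33) → 63
combine U(36), W(57) → 93
combine 63, 93 → 156
Each symbol's bit-cost is frequency × depth; summing gives 342 bits (equivalently 30 + 63 + 93 + 156).

342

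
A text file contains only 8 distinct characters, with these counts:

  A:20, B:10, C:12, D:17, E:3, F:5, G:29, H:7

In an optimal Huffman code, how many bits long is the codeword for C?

Build the tree from the bottom:
E(3) + F(5) → 8
H(7) + 8 → 15
B(10) + C(12) → 22
15 + D(17) → 32
A(20) + 22 → 42
G(29) + 32 → 61
42 + 61 → 103
C's leaf is at depth 3, giving a 3-bit codeword.

3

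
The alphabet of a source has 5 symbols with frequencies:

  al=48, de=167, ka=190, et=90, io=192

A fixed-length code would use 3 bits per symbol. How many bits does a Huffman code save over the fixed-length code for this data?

549

Fixed-length: 3 bits × 687 symbols = 2061 bits.
Huffman merges:
al(48) + et(90) → 138
138 + de(167) → 305
ka(190) + io(192) → 382
305 + 382 → 687
Huffman total = 138 + 305 + 382 + 687 = 1512 bits.
Saving = 2061 − 1512 = 549 bits.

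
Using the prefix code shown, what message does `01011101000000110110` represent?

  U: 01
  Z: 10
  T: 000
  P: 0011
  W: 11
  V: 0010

UUWUTTWUZ

Read left to right; each codeword is recognised as soon as it completes (prefix code):
  01→U | 01→U | 11→W | 01→U | 000→T | 000→T | 11→W | 01→U | 10→Z
Decoded message: UUWUTTWUZ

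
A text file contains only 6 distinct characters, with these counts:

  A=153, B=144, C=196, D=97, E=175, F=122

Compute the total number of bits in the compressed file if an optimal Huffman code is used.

2290

Build the Huffman tree bottom-up:
combine D(97), F(122) → 219
combine B(144), A(153) → 297
combine E(175), C(196) → 371
combine 219, 297 → 516
combine 371, 516 → 887
Each symbol's bit-cost is frequency × depth; summing gives 2290 bits (equivalently 219 + 297 + 371 + 516 + 887).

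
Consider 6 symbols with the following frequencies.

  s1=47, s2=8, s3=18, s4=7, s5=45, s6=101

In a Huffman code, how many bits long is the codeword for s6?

Repeatedly merge the two smallest:
combine s4(7), s2(8) → 15
combine 15, s3(18) → 33
combine 33, s5(45) → 78
combine s1(47), 78 → 125
combine s6(101), 125 → 226
s6 is merged only at the final step, so code length = 1.

1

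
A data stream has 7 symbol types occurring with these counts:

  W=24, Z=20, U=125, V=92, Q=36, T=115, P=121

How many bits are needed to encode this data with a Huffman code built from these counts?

Merge the two smallest weights repeatedly:
combine Z(20), W(24) → 44
combine Q(36), 44 → 80
combine 80, V(92) → 172
combine T(115), P(121) → 236
combine U(125), 172 → 297
combine 236, 297 → 533
Each symbol's bit-cost is frequency × depth; summing gives 1362 bits (equivalently 44 + 80 + 172 + 236 + 297 + 533).

1362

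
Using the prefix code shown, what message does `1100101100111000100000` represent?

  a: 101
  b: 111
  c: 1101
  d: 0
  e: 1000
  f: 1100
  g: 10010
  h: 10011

faheedd

Read left to right; each codeword is recognised as soon as it completes (prefix code):
  1100→f | 101→a | 10011→h | 1000→e | 1000→e | 0→d | 0→d
Decoded message: faheedd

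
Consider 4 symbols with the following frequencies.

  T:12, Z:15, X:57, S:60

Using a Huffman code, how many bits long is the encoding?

Greedily combine the two least-frequent nodes:
T(12) + Z(15) → 27
27 + X(57) → 84
S(60) + 84 → 144
The encoded length is the sum of every internal node's weight: 27 + 84 + 144 = 255 bits.

255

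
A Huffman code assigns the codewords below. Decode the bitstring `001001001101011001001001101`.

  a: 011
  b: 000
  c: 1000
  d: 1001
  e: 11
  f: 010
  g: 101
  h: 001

Read left to right; each codeword is recognised as soon as it completes (prefix code):
  001→h | 001→h | 001→h | 101→g | 011→a | 001→h | 001→h | 001→h | 101→g
Decoded message: hhhgahhhg

hhhgahhhg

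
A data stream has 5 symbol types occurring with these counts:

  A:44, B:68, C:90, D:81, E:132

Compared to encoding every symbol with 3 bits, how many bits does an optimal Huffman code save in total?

303

Fixed-length: 3 bits × 415 symbols = 1245 bits.
Huffman merges:
combine A(44), B(68) → 112
combine D(81), C(90) → 171
combine 112, E(132) → 244
combine 171, 244 → 415
Huffman total = 112 + 171 + 244 + 415 = 942 bits.
Saving = 1245 − 942 = 303 bits.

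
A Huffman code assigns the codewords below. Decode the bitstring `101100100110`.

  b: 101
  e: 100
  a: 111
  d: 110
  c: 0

beed

Read left to right; each codeword is recognised as soon as it completes (prefix code):
  101→b | 100→e | 100→e | 110→d
Decoded message: beed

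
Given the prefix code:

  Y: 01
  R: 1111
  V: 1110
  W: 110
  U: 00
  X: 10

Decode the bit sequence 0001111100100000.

UYRUXUU

Read left to right; each codeword is recognised as soon as it completes (prefix code):
  00→U | 01→Y | 1111→R | 00→U | 10→X | 00→U | 00→U
Decoded message: UYRUXUU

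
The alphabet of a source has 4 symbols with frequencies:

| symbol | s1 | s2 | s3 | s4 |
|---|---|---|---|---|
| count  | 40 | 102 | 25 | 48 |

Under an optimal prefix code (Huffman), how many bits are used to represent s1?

Build the tree from the bottom:
s3(25) + s1(40) → 65
s4(48) + 65 → 113
s2(102) + 113 → 215
s1 sits 3 levels below the root, so its codeword is 3 bits.

3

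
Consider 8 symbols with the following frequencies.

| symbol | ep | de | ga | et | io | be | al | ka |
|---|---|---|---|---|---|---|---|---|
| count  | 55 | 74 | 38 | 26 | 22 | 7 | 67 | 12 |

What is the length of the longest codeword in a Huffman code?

Merge the two lowest-weight nodes at each step:
be(7) + ka(12) → 19
19 + io(22) → 41
et(26) + ga(38) → 64
41 + ep(55) → 96
64 + al(67) → 131
de(74) + 96 → 170
131 + 170 → 301
Maximum depth reached is 5.

5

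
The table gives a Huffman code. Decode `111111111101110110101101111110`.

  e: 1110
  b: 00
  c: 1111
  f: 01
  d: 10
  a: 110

Read left to right; each codeword is recognised as soon as it completes (prefix code):
  1111→c | 1111→c | 110→a | 1110→e | 110→a | 10→d | 110→a | 1111→c | 110→a
Decoded message: ccaeadaca

ccaeadaca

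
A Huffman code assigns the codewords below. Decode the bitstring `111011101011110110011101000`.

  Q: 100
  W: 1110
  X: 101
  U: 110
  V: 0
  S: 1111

WWXWUVWQV

Read left to right; each codeword is recognised as soon as it completes (prefix code):
  1110→W | 1110→W | 101→X | 1110→W | 110→U | 0→V | 1110→W | 100→Q | 0→V
Decoded message: WWXWUVWQV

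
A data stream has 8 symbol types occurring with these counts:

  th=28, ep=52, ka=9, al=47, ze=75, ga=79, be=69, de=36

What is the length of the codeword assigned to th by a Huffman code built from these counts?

5

Repeatedly merge the two smallest:
merge ka(9) and th(28): 37
merge de(36) and 37: 73
merge al(47) and ep(52): 99
merge be(69) and 73: 142
merge ze(75) and ga(79): 154
merge 99 and 142: 241
merge 154 and 241: 395
th's leaf is at depth 5, giving a 5-bit codeword.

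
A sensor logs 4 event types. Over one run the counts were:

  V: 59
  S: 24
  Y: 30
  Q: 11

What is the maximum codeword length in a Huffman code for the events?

Merge the two lowest-weight nodes at each step:
combine Q(11), S(24) → 35
combine Y(30), 35 → 65
combine V(59), 65 → 124
The first pair merged (Q, S) ends up deepest, at depth 3.

3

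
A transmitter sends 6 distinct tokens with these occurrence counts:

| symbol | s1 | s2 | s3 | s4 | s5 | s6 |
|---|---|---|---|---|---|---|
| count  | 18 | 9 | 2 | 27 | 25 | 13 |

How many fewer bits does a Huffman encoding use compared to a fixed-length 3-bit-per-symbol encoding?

59

Fixed-length: 3 bits × 94 symbols = 282 bits.
Huffman merges:
combine s3(2), s2(9) → 11
combine 11, s6(13) → 24
combine s1(18), 24 → 42
combine s5(25), s4(27) → 52
combine 42, 52 → 94
Huffman total = 11 + 24 + 42 + 52 + 94 = 223 bits.
Saving = 282 − 223 = 59 bits.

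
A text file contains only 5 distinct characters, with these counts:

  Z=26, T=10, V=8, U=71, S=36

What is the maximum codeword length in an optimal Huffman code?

Merge the two lowest-weight nodes at each step:
merge V(8) and T(10): 18
merge 18 and Z(26): 44
merge S(36) and 44: 80
merge U(71) and 80: 151
Maximum depth reached is 4.

4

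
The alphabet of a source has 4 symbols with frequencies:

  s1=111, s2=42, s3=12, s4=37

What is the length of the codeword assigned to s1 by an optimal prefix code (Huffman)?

1

Huffman merges, smallest pair first:
combine s3(12), s4(37) → 49
combine s2(42), 49 → 91
combine 91, s1(111) → 202
s1 sits one level below the root: a 1-bit codeword.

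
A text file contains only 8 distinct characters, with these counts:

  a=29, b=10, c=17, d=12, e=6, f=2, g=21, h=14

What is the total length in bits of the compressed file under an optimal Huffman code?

309

Greedily combine the two least-frequent nodes:
merge f(2) and e(6): 8
merge 8 and b(10): 18
merge d(12) and h(14): 26
merge c(17) and 18: 35
merge g(21) and 26: 47
merge a(29) and 35: 64
merge 47 and 64: 111
Each symbol's bit-cost is frequency × depth; summing gives 309 bits (equivalently 8 + 18 + 26 + 35 + 47 + 64 + 111).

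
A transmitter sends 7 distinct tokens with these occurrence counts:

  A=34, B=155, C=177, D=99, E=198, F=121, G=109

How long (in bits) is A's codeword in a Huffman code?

4

Huffman merges, smallest pair first:
combine A(34), D(99) → 133
combine G(109), F(121) → 230
combine 133, B(155) → 288
combine C(177), E(198) → 375
combine 230, 288 → 518
combine 375, 518 → 893
A sits 4 levels below the root, so its codeword is 4 bits.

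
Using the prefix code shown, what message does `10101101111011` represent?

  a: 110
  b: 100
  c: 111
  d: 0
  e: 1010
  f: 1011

eacf

Read left to right; each codeword is recognised as soon as it completes (prefix code):
  1010→e | 110→a | 111→c | 1011→f
Decoded message: eacf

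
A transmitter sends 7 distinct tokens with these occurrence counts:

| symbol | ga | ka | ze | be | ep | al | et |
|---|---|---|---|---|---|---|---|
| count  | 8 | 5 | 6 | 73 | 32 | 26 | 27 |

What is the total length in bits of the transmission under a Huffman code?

Greedily combine the two least-frequent nodes:
combine ka(5), ze(6) → 11
combine ga(8), 11 → 19
combine 19, al(26) → 45
combine et(27), ep(32) → 59
combine 45, 59 → 104
combine be(73), 104 → 177
Each symbol's bit-cost is frequency × depth; summing gives 415 bits (equivalently 11 + 19 + 45 + 59 + 104 + 177).

415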